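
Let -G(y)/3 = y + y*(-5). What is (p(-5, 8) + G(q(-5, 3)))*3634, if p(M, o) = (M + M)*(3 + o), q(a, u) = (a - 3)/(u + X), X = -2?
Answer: -748604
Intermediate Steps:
q(a, u) = (-3 + a)/(-2 + u) (q(a, u) = (a - 3)/(u - 2) = (-3 + a)/(-2 + u))
G(y) = 12*y (G(y) = -3*(y + y*(-5)) = -3*(y - 5*y) = -(-12)*y = 12*y)
p(M, o) = 2*M*(3 + o) (p(M, o) = (2*M)*(3 + o) = 2*M*(3 + o))
(p(-5, 8) + G(q(-5, 3)))*3634 = (2*(-5)*(3 + 8) + 12*((-3 - 5)/(-2 + 3)))*3634 = (2*(-5)*11 + 12*(-8/1))*3634 = (-110 + 12*(1*(-8)))*3634 = (-110 + 12*(-8))*3634 = (-110 - 96)*3634 = -206*3634 = -748604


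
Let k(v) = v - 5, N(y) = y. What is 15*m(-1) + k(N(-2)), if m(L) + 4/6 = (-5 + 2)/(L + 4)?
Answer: -32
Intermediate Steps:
k(v) = -5 + v
m(L) = -⅔ - 3/(4 + L) (m(L) = -⅔ + (-5 + 2)/(L + 4) = -⅔ - 3/(4 + L))
15*m(-1) + k(N(-2)) = 15*((-17 - 2*(-1))/(3*(4 - 1))) + (-5 - 2) = 15*((⅓)*(-17 + 2)/3) - 7 = 15*((⅓)*(⅓)*(-15)) - 7 = 15*(-5/3) - 7 = -25 - 7 = -32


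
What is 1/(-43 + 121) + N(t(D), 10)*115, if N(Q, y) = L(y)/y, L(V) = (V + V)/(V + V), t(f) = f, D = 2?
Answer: 449/39 ≈ 11.513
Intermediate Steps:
L(V) = 1 (L(V) = (2*V)/((2*V)) = (2*V)*(1/(2*V)) = 1)
N(Q, y) = 1/y
1/(-43 + 121) + N(t(D), 10)*115 = 1/(-43 + 121) + 115/10 = 1/78 + (⅒)*115 = 1/78 + 23/2 = 449/39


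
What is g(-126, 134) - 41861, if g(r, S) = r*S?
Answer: -58745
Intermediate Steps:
g(r, S) = S*r
g(-126, 134) - 41861 = 134*(-126) - 41861 = -16884 - 41861 = -58745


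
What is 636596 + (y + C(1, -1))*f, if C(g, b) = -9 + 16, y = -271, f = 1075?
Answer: 352796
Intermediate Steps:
C(g, b) = 7
636596 + (y + C(1, -1))*f = 636596 + (-271 + 7)*1075 = 636596 - 264*1075 = 636596 - 283800 = 352796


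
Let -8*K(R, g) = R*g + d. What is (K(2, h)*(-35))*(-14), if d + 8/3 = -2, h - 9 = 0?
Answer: -2450/3 ≈ -816.67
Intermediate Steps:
h = 9 (h = 9 + 0 = 9)
d = -14/3 (d = -8/3 - 2 = -14/3 ≈ -4.6667)
K(R, g) = 7/12 - R*g/8 (K(R, g) = -(R*g - 14/3)/8 = -(-14/3 + R*g)/8 = 7/12 - R*g/8)
(K(2, h)*(-35))*(-14) = ((7/12 - ⅛*2*9)*(-35))*(-14) = ((7/12 - 9/4)*(-35))*(-14) = -5/3*(-35)*(-14) = (175/3)*(-14) = -2450/3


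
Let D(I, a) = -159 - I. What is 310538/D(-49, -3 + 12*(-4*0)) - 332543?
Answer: -18445134/55 ≈ -3.3537e+5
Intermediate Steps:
310538/D(-49, -3 + 12*(-4*0)) - 332543 = 310538/(-159 - 1*(-49)) - 332543 = 310538/(-159 + 49) - 332543 = 310538/(-110) - 332543 = 310538*(-1/110) - 332543 = -155269/55 - 332543 = -18445134/55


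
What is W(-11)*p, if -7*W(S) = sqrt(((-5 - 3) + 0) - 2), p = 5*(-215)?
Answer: 1075*I*sqrt(10)/7 ≈ 485.64*I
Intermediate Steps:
p = -1075
W(S) = -I*sqrt(10)/7 (W(S) = -sqrt(((-5 - 3) + 0) - 2)/7 = -sqrt((-8 + 0) - 2)/7 = -sqrt(-8 - 2)/7 = -I*sqrt(10)/7)
W(-11)*p = -I*sqrt(10)/7*(-1075) = 1075*I*sqrt(10)/7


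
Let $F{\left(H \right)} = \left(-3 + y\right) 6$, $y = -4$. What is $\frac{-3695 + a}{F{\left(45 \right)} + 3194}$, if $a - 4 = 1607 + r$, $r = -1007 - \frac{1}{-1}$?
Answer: $- \frac{1545}{1576} \approx -0.98033$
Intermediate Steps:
$r = -1006$ ($r = -1007 - -1 = -1007 + 1 = -1006$)
$F{\left(H \right)} = -42$ ($F{\left(H \right)} = \left(-3 - 4\right) 6 = \left(-7\right) 6 = -42$)
$a = 605$ ($a = 4 + \left(1607 - 1006\right) = 4 + 601 = 605$)
$\frac{-3695 + a}{F{\left(45 \right)} + 3194} = \frac{-3695 + 605}{-42 + 3194} = - \frac{3090}{3152} = \left(-3090\right) \frac{1}{3152} = - \frac{1545}{1576}$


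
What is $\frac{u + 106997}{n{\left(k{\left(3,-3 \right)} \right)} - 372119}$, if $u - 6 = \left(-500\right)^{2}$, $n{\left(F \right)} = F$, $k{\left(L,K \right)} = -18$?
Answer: $- \frac{357003}{372137} \approx -0.95933$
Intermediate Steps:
$u = 250006$ ($u = 6 + \left(-500\right)^{2} = 6 + 250000 = 250006$)
$\frac{u + 106997}{n{\left(k{\left(3,-3 \right)} \right)} - 372119} = \frac{250006 + 106997}{-18 - 372119} = \frac{357003}{-372137} = 357003 \left(- \frac{1}{372137}\right) = - \frac{357003}{372137}$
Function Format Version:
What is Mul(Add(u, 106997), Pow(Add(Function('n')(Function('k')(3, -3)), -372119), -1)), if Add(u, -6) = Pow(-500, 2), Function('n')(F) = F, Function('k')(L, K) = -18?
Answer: Rational(-357003, 372137) ≈ -0.95933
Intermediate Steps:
u = 250006 (u = Add(6, Pow(-500, 2)) = Add(6, 250000) = 250006)
Mul(Add(u, 106997), Pow(Add(Function('n')(Function('k')(3, -3)), -372119), -1)) = Mul(Add(250006, 106997), Pow(Add(-18, -372119), -1)) = Mul(357003, Pow(-372137, -1)) = Mul(357003, Rational(-1, 372137)) = Rational(-357003, 372137)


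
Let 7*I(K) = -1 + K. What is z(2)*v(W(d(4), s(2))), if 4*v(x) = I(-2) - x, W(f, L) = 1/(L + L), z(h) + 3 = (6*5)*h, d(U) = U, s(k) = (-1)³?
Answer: 57/56 ≈ 1.0179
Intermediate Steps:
s(k) = -1
I(K) = -⅐ + K/7 (I(K) = (-1 + K)/7 = -⅐ + K/7)
z(h) = -3 + 30*h (z(h) = -3 + (6*5)*h = -3 + 30*h)
W(f, L) = 1/(2*L)
v(x) = -3/28 - x/4 (v(x) = ((-⅐ + (⅐)*(-2)) - x)/4 = ((-⅐ - 2/7) - x)/4 = (-3/7 - x)/4 = -3/28 - x/4)
z(2)*v(W(d(4), s(2))) = (-3 + 30*2)*(-3/28 - 1/(8*(-1))) = (-3 + 60)*(-3/28 - (-1)/8) = 57*(-3/28 - ¼*(-½)) = 57*(-3/28 + ⅛) = 57*(1/56) = 57/56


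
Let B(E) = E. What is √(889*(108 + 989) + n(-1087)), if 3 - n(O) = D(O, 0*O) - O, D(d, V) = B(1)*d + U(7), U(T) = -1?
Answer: √975237 ≈ 987.54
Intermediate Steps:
D(d, V) = -1 + d (D(d, V) = 1*d - 1 = d - 1 = -1 + d)
n(O) = 4 (n(O) = 3 - ((-1 + O) - O) = 3 - 1*(-1) = 3 + 1 = 4)
√(889*(108 + 989) + n(-1087)) = √(889*(108 + 989) + 4) = √(889*1097 + 4) = √(975233 + 4) = √975237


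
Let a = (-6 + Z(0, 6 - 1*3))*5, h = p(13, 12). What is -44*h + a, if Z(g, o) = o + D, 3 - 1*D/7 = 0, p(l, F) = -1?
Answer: 134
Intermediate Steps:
h = -1
D = 21 (D = 21 - 7*0 = 21 + 0 = 21)
Z(g, o) = 21 + o (Z(g, o) = o + 21 = 21 + o)
a = 90 (a = (-6 + (21 + (6 - 1*3)))*5 = (-6 + (21 + (6 - 3)))*5 = (-6 + (21 + 3))*5 = (-6 + 24)*5 = 18*5 = 90)
-44*h + a = -44*(-1) + 90 = 44 + 90 = 134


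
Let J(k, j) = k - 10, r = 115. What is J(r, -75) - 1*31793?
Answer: -31688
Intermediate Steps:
J(k, j) = -10 + k
J(r, -75) - 1*31793 = (-10 + 115) - 1*31793 = 105 - 31793 = -31688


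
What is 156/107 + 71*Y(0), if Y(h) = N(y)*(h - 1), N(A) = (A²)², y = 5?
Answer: -4747969/107 ≈ -44374.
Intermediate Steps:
N(A) = A⁴
Y(h) = -625 + 625*h (Y(h) = 5⁴*(h - 1) = 625*(-1 + h) = -625 + 625*h)
156/107 + 71*Y(0) = 156/107 + 71*(-625 + 625*0) = 156*(1/107) + 71*(-625 + 0) = 156/107 + 71*(-625) = 156/107 - 44375 = -4747969/107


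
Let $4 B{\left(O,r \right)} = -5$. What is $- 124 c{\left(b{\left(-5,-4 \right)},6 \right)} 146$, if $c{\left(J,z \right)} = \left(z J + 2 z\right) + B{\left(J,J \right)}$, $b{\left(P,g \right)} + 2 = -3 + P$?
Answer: $891622$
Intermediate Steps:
$b{\left(P,g \right)} = -5 + P$ ($b{\left(P,g \right)} = -2 + \left(-3 + P\right) = -5 + P$)
$B{\left(O,r \right)} = - \frac{5}{4}$ ($B{\left(O,r \right)} = \frac{1}{4} \left(-5\right) = - \frac{5}{4}$)
$c{\left(J,z \right)} = - \frac{5}{4} + 2 z + J z$ ($c{\left(J,z \right)} = \left(z J + 2 z\right) - \frac{5}{4} = \left(J z + 2 z\right) - \frac{5}{4} = \left(2 z + J z\right) - \frac{5}{4} = - \frac{5}{4} + 2 z + J z$)
$- 124 c{\left(b{\left(-5,-4 \right)},6 \right)} 146 = - 124 \left(- \frac{5}{4} + 2 \cdot 6 + \left(-5 - 5\right) 6\right) 146 = - 124 \left(- \frac{5}{4} + 12 - 60\right) 146 = \left(-124\right) \left(- \frac{197}{4}\right) 146 = 6107 \cdot 146 = 891622$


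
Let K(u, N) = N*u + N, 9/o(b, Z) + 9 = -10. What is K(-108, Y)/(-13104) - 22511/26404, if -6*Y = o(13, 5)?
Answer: -133344307/156522912 ≈ -0.85192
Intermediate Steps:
o(b, Z) = -9/19 (o(b, Z) = 9/(-9 - 10) = 9/(-19) = 9*(-1/19) = -9/19)
Y = 3/38 (Y = -1/6*(-9/19) = 3/38 ≈ 0.078947)
K(u, N) = N + N*u
K(-108, Y)/(-13104) - 22511/26404 = (3*(1 - 108)/38)/(-13104) - 22511/26404 = ((3/38)*(-107))*(-1/13104) - 22511*1/26404 = -321/38*(-1/13104) - 22511/26404 = 107/165984 - 22511/26404 = -133344307/156522912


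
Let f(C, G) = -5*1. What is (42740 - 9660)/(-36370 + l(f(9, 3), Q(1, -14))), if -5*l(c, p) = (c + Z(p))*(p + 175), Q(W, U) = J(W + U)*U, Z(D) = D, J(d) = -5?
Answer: -6616/7911 ≈ -0.83630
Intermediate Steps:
f(C, G) = -5
Q(W, U) = -5*U
l(c, p) = -(175 + p)*(c + p)/5 (l(c, p) = -(c + p)*(p + 175)/5 = -(c + p)*(175 + p)/5 = -(175 + p)*(c + p)/5)
(42740 - 9660)/(-36370 + l(f(9, 3), Q(1, -14))) = (42740 - 9660)/(-36370 + (-35*(-5) - (-175)*(-14) - (-5*(-14))**2/5 - 1/5*(-5)*(-5*(-14)))) = 33080/(-36370 + (175 - 35*70 - 1/5*70**2 - 1/5*(-5)*70)) = 33080/(-36370 + (175 - 2450 - 1/5*4900 + 70)) = 33080/(-36370 + (175 - 2450 - 980 + 70)) = 33080/(-36370 - 3185) = 33080/(-39555) = 33080*(-1/39555) = -6616/7911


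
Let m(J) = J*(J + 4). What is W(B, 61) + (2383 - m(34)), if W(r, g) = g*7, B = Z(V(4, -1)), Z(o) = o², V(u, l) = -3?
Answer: 1518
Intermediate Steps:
m(J) = J*(4 + J)
B = 9 (B = (-3)² = 9)
W(r, g) = 7*g
W(B, 61) + (2383 - m(34)) = 7*61 + (2383 - 34*(4 + 34)) = 427 + (2383 - 34*38) = 427 + (2383 - 1*1292) = 427 + (2383 - 1292) = 427 + 1091 = 1518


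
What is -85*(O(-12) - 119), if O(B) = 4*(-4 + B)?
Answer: 15555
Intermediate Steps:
O(B) = -16 + 4*B
-85*(O(-12) - 119) = -85*((-16 + 4*(-12)) - 119) = -85*((-16 - 48) - 119) = -85*(-64 - 119) = -85*(-183) = 15555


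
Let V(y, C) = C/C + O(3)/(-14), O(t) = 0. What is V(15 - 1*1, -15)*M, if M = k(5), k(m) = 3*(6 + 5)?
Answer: 33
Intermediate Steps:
k(m) = 33 (k(m) = 3*11 = 33)
V(y, C) = 1 (V(y, C) = C/C + 0/(-14) = 1 + 0*(-1/14) = 1 + 0 = 1)
M = 33
V(15 - 1*1, -15)*M = 1*33 = 33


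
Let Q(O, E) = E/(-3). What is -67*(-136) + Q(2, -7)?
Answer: 27343/3 ≈ 9114.3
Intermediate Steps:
Q(O, E) = -E/3 (Q(O, E) = E*(-⅓) = -E/3)
-67*(-136) + Q(2, -7) = -67*(-136) - ⅓*(-7) = 9112 + 7/3 = 27343/3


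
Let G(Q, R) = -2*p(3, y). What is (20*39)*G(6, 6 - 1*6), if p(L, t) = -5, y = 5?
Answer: 7800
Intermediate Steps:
G(Q, R) = 10 (G(Q, R) = -2*(-5) = 10)
(20*39)*G(6, 6 - 1*6) = (20*39)*10 = 780*10 = 7800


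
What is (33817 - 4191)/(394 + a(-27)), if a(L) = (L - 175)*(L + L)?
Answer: 14813/5651 ≈ 2.6213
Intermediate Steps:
a(L) = 2*L*(-175 + L) (a(L) = (-175 + L)*(2*L) = 2*L*(-175 + L))
(33817 - 4191)/(394 + a(-27)) = (33817 - 4191)/(394 + 2*(-27)*(-175 - 27)) = 29626/(394 + 2*(-27)*(-202)) = 29626/(394 + 10908) = 29626/11302 = 29626*(1/11302) = 14813/5651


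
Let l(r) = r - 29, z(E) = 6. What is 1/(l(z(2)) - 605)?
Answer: -1/628 ≈ -0.0015924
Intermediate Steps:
l(r) = -29 + r
1/(l(z(2)) - 605) = 1/((-29 + 6) - 605) = 1/(-23 - 605) = 1/(-628) = -1/628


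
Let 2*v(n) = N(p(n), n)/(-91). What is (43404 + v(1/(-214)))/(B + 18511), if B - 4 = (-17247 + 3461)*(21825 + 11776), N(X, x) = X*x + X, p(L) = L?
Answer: -361766784501/3860753309561512 ≈ -9.3704e-5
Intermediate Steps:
N(X, x) = X + X*x
v(n) = -n*(1 + n)/182 (v(n) = ((n*(1 + n))/(-91))/2 = ((n*(1 + n))*(-1/91))/2 = (-n*(1 + n)/91)/2 = -n*(1 + n)/182)
B = -463223382 (B = 4 + (-17247 + 3461)*(21825 + 11776) = 4 - 13786*33601 = 4 - 463223386 = -463223382)
(43404 + v(1/(-214)))/(B + 18511) = (43404 - 1/182*(1 + 1/(-214))/(-214))/(-463223382 + 18511) = (43404 - 1/182*(-1/214)*(1 - 1/214))/(-463204871) = (43404 - 1/182*(-1/214)*213/214)*(-1/463204871) = (43404 + 213/8334872)*(-1/463204871) = (361766784501/8334872)*(-1/463204871) = -361766784501/3860753309561512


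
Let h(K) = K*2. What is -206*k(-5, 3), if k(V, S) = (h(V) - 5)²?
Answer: -46350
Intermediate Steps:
h(K) = 2*K
k(V, S) = (-5 + 2*V)² (k(V, S) = (2*V - 5)² = (-5 + 2*V)²)
-206*k(-5, 3) = -206*(-5 + 2*(-5))² = -206*(-5 - 10)² = -206*(-15)² = -206*225 = -46350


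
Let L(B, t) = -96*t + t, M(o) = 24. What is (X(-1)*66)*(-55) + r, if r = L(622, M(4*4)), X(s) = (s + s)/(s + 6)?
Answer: -828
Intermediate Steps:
X(s) = 2*s/(6 + s) (X(s) = (2*s)/(6 + s) = 2*s/(6 + s))
L(B, t) = -95*t
r = -2280 (r = -95*24 = -2280)
(X(-1)*66)*(-55) + r = ((2*(-1)/(6 - 1))*66)*(-55) - 2280 = ((2*(-1)/5)*66)*(-55) - 2280 = ((2*(-1)*(1/5))*66)*(-55) - 2280 = -2/5*66*(-55) - 2280 = -132/5*(-55) - 2280 = 1452 - 2280 = -828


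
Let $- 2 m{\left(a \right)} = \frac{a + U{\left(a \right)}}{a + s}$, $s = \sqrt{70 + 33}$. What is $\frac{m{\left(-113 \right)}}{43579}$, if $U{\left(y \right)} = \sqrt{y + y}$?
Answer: $- \frac{12769}{1103943228} - \frac{113 \sqrt{103}}{1103943228} + \frac{i \sqrt{23278}}{1103943228} + \frac{113 i \sqrt{226}}{1103943228} \approx -1.2606 \cdot 10^{-5} + 1.677 \cdot 10^{-6} i$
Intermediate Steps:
$U{\left(y \right)} = \sqrt{2} \sqrt{y}$ ($U{\left(y \right)} = \sqrt{2 y} = \sqrt{2} \sqrt{y}$)
$s = \sqrt{103} \approx 10.149$
$m{\left(a \right)} = - \frac{a + \sqrt{2} \sqrt{a}}{2 \left(a + \sqrt{103}\right)}$ ($m{\left(a \right)} = - \frac{\left(a + \sqrt{2} \sqrt{a}\right) \frac{1}{a + \sqrt{103}}}{2} = - \frac{\frac{1}{a + \sqrt{103}} \left(a + \sqrt{2} \sqrt{a}\right)}{2} = - \frac{a + \sqrt{2} \sqrt{a}}{2 \left(a + \sqrt{103}\right)}$)
$\frac{m{\left(-113 \right)}}{43579} = \frac{\frac{1}{2} \frac{1}{-113 + \sqrt{103}} \left(\left(-1\right) \left(-113\right) - \sqrt{2} \sqrt{-113}\right)}{43579} = \frac{113 - \sqrt{2} i \sqrt{113}}{2 \left(-113 + \sqrt{103}\right)} \frac{1}{43579} = \frac{113 - i \sqrt{226}}{2 \left(-113 + \sqrt{103}\right)} \frac{1}{43579} = \frac{113 - i \sqrt{226}}{87158 \left(-113 + \sqrt{103}\right)}$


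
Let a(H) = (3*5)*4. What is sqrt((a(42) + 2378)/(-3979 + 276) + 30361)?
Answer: sqrt(786970415)/161 ≈ 174.24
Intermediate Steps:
a(H) = 60 (a(H) = 15*4 = 60)
sqrt((a(42) + 2378)/(-3979 + 276) + 30361) = sqrt((60 + 2378)/(-3979 + 276) + 30361) = sqrt(2438/(-3703) + 30361) = sqrt(2438*(-1/3703) + 30361) = sqrt(-106/161 + 30361) = sqrt(4888015/161) = sqrt(786970415)/161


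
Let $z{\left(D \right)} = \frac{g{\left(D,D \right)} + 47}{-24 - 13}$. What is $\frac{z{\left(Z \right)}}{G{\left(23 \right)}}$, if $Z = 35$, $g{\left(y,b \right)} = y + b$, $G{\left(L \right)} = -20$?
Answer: $\frac{117}{740} \approx 0.15811$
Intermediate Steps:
$g{\left(y,b \right)} = b + y$
$z{\left(D \right)} = - \frac{47}{37} - \frac{2 D}{37}$ ($z{\left(D \right)} = \frac{\left(D + D\right) + 47}{-24 - 13} = \frac{2 D + 47}{-37} = \left(47 + 2 D\right) \left(- \frac{1}{37}\right) = - \frac{47}{37} - \frac{2 D}{37}$)
$\frac{z{\left(Z \right)}}{G{\left(23 \right)}} = \frac{- \frac{47}{37} - \frac{70}{37}}{-20} = \left(- \frac{47}{37} - \frac{70}{37}\right) \left(- \frac{1}{20}\right) = \left(- \frac{117}{37}\right) \left(- \frac{1}{20}\right) = \frac{117}{740}$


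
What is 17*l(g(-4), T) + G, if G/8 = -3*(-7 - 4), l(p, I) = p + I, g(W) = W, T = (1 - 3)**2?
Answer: 264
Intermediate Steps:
T = 4 (T = (-2)**2 = 4)
l(p, I) = I + p
G = 264 (G = 8*(-3*(-7 - 4)) = 8*(-3*(-11)) = 8*33 = 264)
17*l(g(-4), T) + G = 17*(4 - 4) + 264 = 17*0 + 264 = 0 + 264 = 264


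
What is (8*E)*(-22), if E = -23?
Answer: 4048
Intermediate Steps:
(8*E)*(-22) = (8*(-23))*(-22) = -184*(-22) = 4048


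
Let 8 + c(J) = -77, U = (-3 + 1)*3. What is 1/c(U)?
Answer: -1/85 ≈ -0.011765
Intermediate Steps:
U = -6 (U = -2*3 = -6)
c(J) = -85 (c(J) = -8 - 77 = -85)
1/c(U) = 1/(-85) = -1/85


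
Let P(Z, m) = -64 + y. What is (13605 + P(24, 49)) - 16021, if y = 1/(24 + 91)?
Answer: -285199/115 ≈ -2480.0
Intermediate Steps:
y = 1/115 ≈ 0.0086956
P(Z, m) = -7359/115 (P(Z, m) = -64 + 1/115 = -7359/115)
(13605 + P(24, 49)) - 16021 = (13605 - 7359/115) - 16021 = 1557216/115 - 16021 = -285199/115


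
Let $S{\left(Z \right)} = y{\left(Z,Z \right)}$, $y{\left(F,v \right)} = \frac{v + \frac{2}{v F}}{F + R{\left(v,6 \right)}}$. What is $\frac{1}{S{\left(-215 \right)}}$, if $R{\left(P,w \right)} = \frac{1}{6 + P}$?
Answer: $\frac{2077166600}{2077119957} \approx 1.0$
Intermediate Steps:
$y{\left(F,v \right)} = \frac{v + \frac{2}{F v}}{F + \frac{1}{6 + v}}$ ($y{\left(F,v \right)} = \frac{v + \frac{2}{v F}}{F + \frac{1}{6 + v}} = \frac{v + \frac{2}{F v}}{F + \frac{1}{6 + v}}$)
$S{\left(Z \right)} = \frac{\left(2 + Z^{3}\right) \left(6 + Z\right)}{Z^{2} \left(1 + Z \left(6 + Z\right)\right)}$ ($S{\left(Z \right)} = \frac{\left(2 + Z Z^{2}\right) \left(6 + Z\right)}{Z Z \left(1 + Z \left(6 + Z\right)\right)} = \frac{\left(2 + Z^{3}\right) \left(6 + Z\right)}{Z Z \left(1 + Z \left(6 + Z\right)\right)} = \frac{\left(2 + Z^{3}\right) \left(6 + Z\right)}{Z^{2} \left(1 + Z \left(6 + Z\right)\right)}$)
$\frac{1}{S{\left(-215 \right)}} = \frac{1}{\frac{1}{46225} \frac{1}{1 - 215 \left(6 - 215\right)} \left(2 + \left(-215\right)^{3}\right) \left(6 - 215\right)} = \frac{1}{\frac{1}{46225} \frac{1}{1 - -44935} \left(2 - 9938375\right) \left(-209\right)} = \frac{1}{\frac{1}{46225} \frac{1}{1 + 44935} \left(-9938373\right) \left(-209\right)} = \frac{1}{\frac{1}{46225} \cdot \frac{1}{44936} \left(-9938373\right) \left(-209\right)} = \frac{1}{\frac{2077119957}{2077166600}} = \frac{2077166600}{2077119957}$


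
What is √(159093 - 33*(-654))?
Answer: 15*√803 ≈ 425.06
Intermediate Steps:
√(159093 - 33*(-654)) = √(159093 + 21582) = √180675 = 15*√803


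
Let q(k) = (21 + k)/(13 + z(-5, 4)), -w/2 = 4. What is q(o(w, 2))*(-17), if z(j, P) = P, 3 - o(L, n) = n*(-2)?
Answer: -28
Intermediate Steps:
w = -8 (w = -2*4 = -8)
o(L, n) = 3 + 2*n (o(L, n) = 3 - n*(-2) = 3 - (-2)*n = 3 + 2*n)
q(k) = 21/17 + k/17 (q(k) = (21 + k)/(13 + 4) = (21 + k)/17 = (21 + k)*(1/17) = 21/17 + k/17)
q(o(w, 2))*(-17) = (21/17 + (3 + 2*2)/17)*(-17) = (21/17 + (3 + 4)/17)*(-17) = (21/17 + (1/17)*7)*(-17) = (21/17 + 7/17)*(-17) = (28/17)*(-17) = -28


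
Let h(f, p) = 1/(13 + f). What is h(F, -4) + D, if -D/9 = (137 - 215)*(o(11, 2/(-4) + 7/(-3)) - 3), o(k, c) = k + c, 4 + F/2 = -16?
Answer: 97928/27 ≈ 3627.0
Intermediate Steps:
F = -40 (F = -8 + 2*(-16) = -8 - 32 = -40)
o(k, c) = c + k
D = 3627 (D = -9*(137 - 215)*(((2/(-4) + 7/(-3)) + 11) - 3) = -(-702)*(((2*(-1/4) + 7*(-1/3)) + 11) - 3) = -(-702)*(((-1/2 - 7/3) + 11) - 3) = -(-702)*((-17/6 + 11) - 3) = -(-702)*(49/6 - 3) = -(-702)*31/6 = -9*(-403) = 3627)
h(F, -4) + D = 1/(13 - 40) + 3627 = 1/(-27) + 3627 = -1/27 + 3627 = 97928/27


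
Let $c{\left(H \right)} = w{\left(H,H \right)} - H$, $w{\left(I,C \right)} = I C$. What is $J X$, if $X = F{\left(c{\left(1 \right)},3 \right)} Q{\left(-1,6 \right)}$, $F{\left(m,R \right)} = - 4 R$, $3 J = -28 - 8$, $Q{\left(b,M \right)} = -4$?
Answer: $-576$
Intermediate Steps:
$w{\left(I,C \right)} = C I$
$c{\left(H \right)} = H^{2} - H$ ($c{\left(H \right)} = H H - H = H^{2} - H$)
$J = -12$ ($J = \frac{-28 - 8}{3} = \frac{1}{3} \left(-36\right) = -12$)
$X = 48$ ($X = \left(-4\right) 3 \left(-4\right) = \left(-12\right) \left(-4\right) = 48$)
$J X = \left(-12\right) 48 = -576$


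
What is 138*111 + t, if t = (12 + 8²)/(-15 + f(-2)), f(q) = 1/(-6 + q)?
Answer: 1852870/121 ≈ 15313.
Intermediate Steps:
t = -608/121 (t = (12 + 8²)/(-15 + 1/(-6 - 2)) = (12 + 64)/(-15 + 1/(-8)) = 76/(-15 - ⅛) = 76/(-121/8) = 76*(-8/121) = -608/121 ≈ -5.0248)
138*111 + t = 138*111 - 608/121 = 15318 - 608/121 = 1852870/121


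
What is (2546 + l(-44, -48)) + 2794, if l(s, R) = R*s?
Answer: 7452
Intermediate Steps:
(2546 + l(-44, -48)) + 2794 = (2546 - 48*(-44)) + 2794 = (2546 + 2112) + 2794 = 4658 + 2794 = 7452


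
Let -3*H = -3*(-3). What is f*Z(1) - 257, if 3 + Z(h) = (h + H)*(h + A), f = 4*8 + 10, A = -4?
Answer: -131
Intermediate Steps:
H = -3 (H = -(-1)*(-3) = -1/3*9 = -3)
f = 42 (f = 32 + 10 = 42)
Z(h) = -3 + (-4 + h)*(-3 + h) (Z(h) = -3 + (h - 3)*(h - 4) = -3 + (-3 + h)*(-4 + h) = -3 + (-4 + h)*(-3 + h))
f*Z(1) - 257 = 42*(9 + 1**2 - 7*1) - 257 = 42*(9 + 1 - 7) - 257 = 42*3 - 257 = 126 - 257 = -131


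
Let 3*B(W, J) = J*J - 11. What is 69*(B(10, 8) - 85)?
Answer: -4646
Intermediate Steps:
B(W, J) = -11/3 + J²/3 (B(W, J) = (J*J - 11)/3 = (J² - 11)/3 = (-11 + J²)/3 = -11/3 + J²/3)
69*(B(10, 8) - 85) = 69*((-11/3 + (⅓)*8²) - 85) = 69*((-11/3 + (⅓)*64) - 85) = 69*((-11/3 + 64/3) - 85) = 69*(53/3 - 85) = 69*(-202/3) = -4646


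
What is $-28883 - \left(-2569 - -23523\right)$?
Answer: $-49837$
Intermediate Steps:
$-28883 - \left(-2569 - -23523\right) = -28883 - \left(-2569 + 23523\right) = -28883 - 20954 = -49837$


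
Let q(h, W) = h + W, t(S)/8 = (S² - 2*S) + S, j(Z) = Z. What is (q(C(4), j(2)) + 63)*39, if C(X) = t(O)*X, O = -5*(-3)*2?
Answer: 1088295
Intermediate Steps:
O = 30 (O = 15*2 = 30)
t(S) = -8*S + 8*S² (t(S) = 8*((S² - 2*S) + S) = 8*(S² - S) = -8*S + 8*S²)
C(X) = 6960*X (C(X) = (8*30*(-1 + 30))*X = (8*30*29)*X = 6960*X)
q(h, W) = W + h
(q(C(4), j(2)) + 63)*39 = ((2 + 6960*4) + 63)*39 = ((2 + 27840) + 63)*39 = (27842 + 63)*39 = 27905*39 = 1088295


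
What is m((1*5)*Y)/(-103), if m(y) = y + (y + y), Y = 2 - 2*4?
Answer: 90/103 ≈ 0.87379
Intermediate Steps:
Y = -6 (Y = 2 - 8 = -6)
m(y) = 3*y (m(y) = y + 2*y = 3*y)
m((1*5)*Y)/(-103) = (3*((1*5)*(-6)))/(-103) = (3*(5*(-6)))*(-1/103) = (3*(-30))*(-1/103) = -90*(-1/103) = 90/103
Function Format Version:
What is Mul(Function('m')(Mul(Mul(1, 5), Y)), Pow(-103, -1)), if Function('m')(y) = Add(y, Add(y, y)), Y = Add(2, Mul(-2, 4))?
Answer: Rational(90, 103) ≈ 0.87379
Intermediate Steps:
Y = -6 (Y = Add(2, -8) = -6)
Function('m')(y) = Mul(3, y) (Function('m')(y) = Add(y, Mul(2, y)) = Mul(3, y))
Mul(Function('m')(Mul(Mul(1, 5), Y)), Pow(-103, -1)) = Mul(Mul(3, Mul(Mul(1, 5), -6)), Pow(-103, -1)) = Mul(Mul(3, Mul(5, -6)), Rational(-1, 103)) = Mul(Mul(3, -30), Rational(-1, 103)) = Mul(-90, Rational(-1, 103)) = Rational(90, 103)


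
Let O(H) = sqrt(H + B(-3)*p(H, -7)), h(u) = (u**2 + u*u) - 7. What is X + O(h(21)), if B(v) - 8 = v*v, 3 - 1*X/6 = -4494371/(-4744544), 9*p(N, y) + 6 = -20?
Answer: 4173969/338896 + sqrt(7433)/3 ≈ 41.055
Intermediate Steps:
p(N, y) = -26/9 (p(N, y) = -2/3 + (1/9)*(-20) = -2/3 - 20/9 = -26/9)
X = 4173969/338896 (X = 18 - (-26966226)/(-4744544) = 18 - (-26966226)*(-1)/4744544 = 18 - 6*642053/677792 = 18 - 1926159/338896 = 4173969/338896 ≈ 12.316)
B(v) = 8 + v**2 (B(v) = 8 + v*v = 8 + v**2)
h(u) = -7 + 2*u**2 (h(u) = (u**2 + u**2) - 7 = 2*u**2 - 7 = -7 + 2*u**2)
O(H) = sqrt(-442/9 + H) (O(H) = sqrt(H + (8 + (-3)**2)*(-26/9)) = sqrt(H + (8 + 9)*(-26/9)) = sqrt(H + 17*(-26/9)) = sqrt(H - 442/9) = sqrt(-442/9 + H))
X + O(h(21)) = 4173969/338896 + sqrt(-442 + 9*(-7 + 2*21**2))/3 = 4173969/338896 + sqrt(-442 + 9*(-7 + 2*441))/3 = 4173969/338896 + sqrt(-442 + 9*(-7 + 882))/3 = 4173969/338896 + sqrt(-442 + 9*875)/3 = 4173969/338896 + sqrt(-442 + 7875)/3 = 4173969/338896 + sqrt(7433)/3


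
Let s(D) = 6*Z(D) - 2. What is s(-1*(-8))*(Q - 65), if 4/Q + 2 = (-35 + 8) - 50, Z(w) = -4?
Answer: 133614/79 ≈ 1691.3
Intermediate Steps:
s(D) = -26 (s(D) = 6*(-4) - 2 = -24 - 2 = -26)
Q = -4/79 (Q = 4/(-2 + ((-35 + 8) - 50)) = 4/(-2 + (-27 - 50)) = 4/(-2 - 77) = 4/(-79) = 4*(-1/79) = -4/79 ≈ -0.050633)
s(-1*(-8))*(Q - 65) = -26*(-4/79 - 65) = -26*(-5139/79) = 133614/79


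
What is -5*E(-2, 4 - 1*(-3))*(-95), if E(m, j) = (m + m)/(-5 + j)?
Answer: -950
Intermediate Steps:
E(m, j) = 2*m/(-5 + j) (E(m, j) = (2*m)/(-5 + j) = 2*m/(-5 + j))
-5*E(-2, 4 - 1*(-3))*(-95) = -10*(-2)/(-5 + (4 - 1*(-3)))*(-95) = -10*(-2)/(-5 + (4 + 3))*(-95) = -10*(-2)/(-5 + 7)*(-95) = -10*(-2)/2*(-95) = -5*(-2)*(-95) = 10*(-95) = -950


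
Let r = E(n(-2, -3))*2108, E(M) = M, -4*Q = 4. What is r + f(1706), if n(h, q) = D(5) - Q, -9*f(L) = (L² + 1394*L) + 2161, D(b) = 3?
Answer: -1738291/3 ≈ -5.7943e+5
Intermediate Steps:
Q = -1 (Q = -¼*4 = -1)
f(L) = -2161/9 - 1394*L/9 - L²/9 (f(L) = -((L² + 1394*L) + 2161)/9 = -(2161 + L² + 1394*L)/9 = -2161/9 - 1394*L/9 - L²/9)
n(h, q) = 4 (n(h, q) = 3 - 1*(-1) = 3 + 1 = 4)
r = 8432 (r = 4*2108 = 8432)
r + f(1706) = 8432 + (-2161/9 - 1394/9*1706 - ⅑*1706²) = 8432 + (-2161/9 - 2378164/9 - ⅑*2910436) = 8432 + (-2161/9 - 2378164/9 - 2910436/9) = 8432 - 1763587/3 = -1738291/3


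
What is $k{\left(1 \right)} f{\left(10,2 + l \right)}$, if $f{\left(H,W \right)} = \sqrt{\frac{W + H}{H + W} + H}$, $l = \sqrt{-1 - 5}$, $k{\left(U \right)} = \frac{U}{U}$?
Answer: $\sqrt{11} \approx 3.3166$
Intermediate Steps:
$k{\left(U \right)} = 1$
$l = i \sqrt{6}$ ($l = \sqrt{-6} = i \sqrt{6} \approx 2.4495 i$)
$f{\left(H,W \right)} = \sqrt{1 + H}$ ($f{\left(H,W \right)} = \sqrt{\frac{H + W}{H + W} + H} = \sqrt{1 + H}$)
$k{\left(1 \right)} f{\left(10,2 + l \right)} = 1 \sqrt{\frac{10 + \left(2 + i \sqrt{6}\right) + 10 \left(10 + \left(2 + i \sqrt{6}\right)\right)}{10 + \left(2 + i \sqrt{6}\right)}} = 1 \sqrt{\frac{10 + \left(2 + i \sqrt{6}\right) + 10 \left(12 + i \sqrt{6}\right)}{12 + i \sqrt{6}}} = 1 \sqrt{\frac{10 + \left(2 + i \sqrt{6}\right) + \left(120 + 10 i \sqrt{6}\right)}{12 + i \sqrt{6}}} = 1 \sqrt{\frac{132 + 11 i \sqrt{6}}{12 + i \sqrt{6}}} = \sqrt{\frac{132 + 11 i \sqrt{6}}{12 + i \sqrt{6}}}$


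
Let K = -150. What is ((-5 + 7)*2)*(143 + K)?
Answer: -28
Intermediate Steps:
((-5 + 7)*2)*(143 + K) = ((-5 + 7)*2)*(143 - 150) = (2*2)*(-7) = 4*(-7) = -28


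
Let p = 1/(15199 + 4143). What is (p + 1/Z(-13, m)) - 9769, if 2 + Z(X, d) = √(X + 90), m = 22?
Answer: -13793457097/1411966 + √77/73 ≈ -9768.9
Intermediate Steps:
Z(X, d) = -2 + √(90 + X) (Z(X, d) = -2 + √(X + 90) = -2 + √(90 + X))
p = 1/19342 ≈ 5.1701e-5
(p + 1/Z(-13, m)) - 9769 = (1/19342 + 1/(-2 + √(90 - 13))) - 9769 = (1/19342 + 1/(-2 + √77)) - 9769 = -188951997/19342 + 1/(-2 + √77)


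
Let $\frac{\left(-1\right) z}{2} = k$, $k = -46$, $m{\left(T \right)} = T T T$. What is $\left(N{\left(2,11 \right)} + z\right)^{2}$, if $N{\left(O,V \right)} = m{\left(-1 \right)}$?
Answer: $8281$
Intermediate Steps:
$m{\left(T \right)} = T^{3}$ ($m{\left(T \right)} = T^{2} T = T^{3}$)
$N{\left(O,V \right)} = -1$ ($N{\left(O,V \right)} = \left(-1\right)^{3} = -1$)
$z = 92$ ($z = \left(-2\right) \left(-46\right) = 92$)
$\left(N{\left(2,11 \right)} + z\right)^{2} = \left(-1 + 92\right)^{2} = 91^{2} = 8281$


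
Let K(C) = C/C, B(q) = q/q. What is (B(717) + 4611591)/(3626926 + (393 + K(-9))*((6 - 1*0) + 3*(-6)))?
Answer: 2305796/1811099 ≈ 1.2731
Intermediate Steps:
B(q) = 1
K(C) = 1
(B(717) + 4611591)/(3626926 + (393 + K(-9))*((6 - 1*0) + 3*(-6))) = (1 + 4611591)/(3626926 + (393 + 1)*((6 - 1*0) + 3*(-6))) = 4611592/(3626926 + 394*((6 + 0) - 18)) = 4611592/(3626926 + 394*(6 - 18)) = 4611592/(3626926 + 394*(-12)) = 4611592/(3626926 - 4728) = 4611592/3622198 = 4611592*(1/3622198) = 2305796/1811099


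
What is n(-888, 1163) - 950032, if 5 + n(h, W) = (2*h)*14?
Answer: -974901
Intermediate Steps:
n(h, W) = -5 + 28*h (n(h, W) = -5 + (2*h)*14 = -5 + 28*h)
n(-888, 1163) - 950032 = (-5 + 28*(-888)) - 950032 = (-5 - 24864) - 950032 = -24869 - 950032 = -974901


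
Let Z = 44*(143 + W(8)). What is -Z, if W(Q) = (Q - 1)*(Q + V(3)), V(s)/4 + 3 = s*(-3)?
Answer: 6028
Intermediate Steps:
V(s) = -12 - 12*s (V(s) = -12 + 4*(s*(-3)) = -12 + 4*(-3*s) = -12 - 12*s)
W(Q) = (-1 + Q)*(-48 + Q) (W(Q) = (Q - 1)*(Q + (-12 - 12*3)) = (-1 + Q)*(Q + (-12 - 36)) = (-1 + Q)*(Q - 48) = (-1 + Q)*(-48 + Q))
Z = -6028 (Z = 44*(143 + (48 + 8**2 - 49*8)) = 44*(143 + (48 + 64 - 392)) = 44*(143 - 280) = 44*(-137) = -6028)
-Z = -1*(-6028) = 6028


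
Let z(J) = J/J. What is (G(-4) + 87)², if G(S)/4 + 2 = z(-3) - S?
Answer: 9801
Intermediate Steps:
z(J) = 1
G(S) = -4 - 4*S (G(S) = -8 + 4*(1 - S) = -8 + (4 - 4*S) = -4 - 4*S)
(G(-4) + 87)² = ((-4 - 4*(-4)) + 87)² = ((-4 + 16) + 87)² = (12 + 87)² = 99² = 9801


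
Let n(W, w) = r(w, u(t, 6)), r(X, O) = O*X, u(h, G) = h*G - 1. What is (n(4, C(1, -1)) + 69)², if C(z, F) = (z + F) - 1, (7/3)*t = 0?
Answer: 4900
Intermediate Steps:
t = 0 (t = (3/7)*0 = 0)
C(z, F) = -1 + F + z (C(z, F) = (F + z) - 1 = -1 + F + z)
u(h, G) = -1 + G*h (u(h, G) = G*h - 1 = -1 + G*h)
n(W, w) = -w (n(W, w) = (-1 + 6*0)*w = (-1 + 0)*w = -w)
(n(4, C(1, -1)) + 69)² = (-(-1 - 1 + 1) + 69)² = (-1*(-1) + 69)² = (1 + 69)² = 70² = 4900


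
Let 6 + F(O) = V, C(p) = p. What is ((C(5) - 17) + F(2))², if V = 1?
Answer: 289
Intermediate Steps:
F(O) = -5 (F(O) = -6 + 1 = -5)
((C(5) - 17) + F(2))² = ((5 - 17) - 5)² = (-12 - 5)² = (-17)² = 289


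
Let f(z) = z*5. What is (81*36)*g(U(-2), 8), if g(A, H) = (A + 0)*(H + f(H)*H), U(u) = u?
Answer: -1912896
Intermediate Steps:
f(z) = 5*z
g(A, H) = A*(H + 5*H**2) (g(A, H) = (A + 0)*(H + (5*H)*H) = A*(H + 5*H**2))
(81*36)*g(U(-2), 8) = (81*36)*(-2*8*(1 + 5*8)) = 2916*(-2*8*(1 + 40)) = 2916*(-2*8*41) = 2916*(-656) = -1912896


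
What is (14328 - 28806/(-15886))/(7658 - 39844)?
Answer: -113821707/255653398 ≈ -0.44522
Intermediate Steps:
(14328 - 28806/(-15886))/(7658 - 39844) = (14328 - 28806*(-1/15886))/(-32186) = (14328 + 14403/7943)*(-1/32186) = (113821707/7943)*(-1/32186) = -113821707/255653398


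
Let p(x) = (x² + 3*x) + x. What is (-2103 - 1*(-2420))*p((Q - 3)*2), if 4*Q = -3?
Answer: 33285/4 ≈ 8321.3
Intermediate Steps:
Q = -¾ (Q = (¼)*(-3) = -¾ ≈ -0.75000)
p(x) = x² + 4*x
(-2103 - 1*(-2420))*p((Q - 3)*2) = (-2103 - 1*(-2420))*(((-¾ - 3)*2)*(4 + (-¾ - 3)*2)) = (-2103 + 2420)*((-15/4*2)*(4 - 15/4*2)) = 317*(-15*(4 - 15/2)/2) = 317*(-15/2*(-7/2)) = 317*(105/4) = 33285/4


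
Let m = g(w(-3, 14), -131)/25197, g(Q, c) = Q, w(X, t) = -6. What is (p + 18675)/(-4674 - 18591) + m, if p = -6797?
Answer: -99809852/195402735 ≈ -0.51079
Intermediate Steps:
m = -2/8399 (m = -6/25197 = -6*1/25197 = -2/8399 ≈ -0.00023812)
(p + 18675)/(-4674 - 18591) + m = (-6797 + 18675)/(-4674 - 18591) - 2/8399 = 11878/(-23265) - 2/8399 = 11878*(-1/23265) - 2/8399 = -11878/23265 - 2/8399 = -99809852/195402735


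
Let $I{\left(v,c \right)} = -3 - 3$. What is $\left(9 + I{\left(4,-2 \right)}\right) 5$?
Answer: $15$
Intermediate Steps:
$I{\left(v,c \right)} = -6$ ($I{\left(v,c \right)} = -3 - 3 = -6$)
$\left(9 + I{\left(4,-2 \right)}\right) 5 = \left(9 - 6\right) 5 = 3 \cdot 5 = 15$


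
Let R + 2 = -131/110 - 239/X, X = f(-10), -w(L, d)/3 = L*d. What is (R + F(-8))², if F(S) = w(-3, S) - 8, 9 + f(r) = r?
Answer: 21779561241/4368100 ≈ 4986.0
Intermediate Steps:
f(r) = -9 + r
w(L, d) = -3*L*d
X = -19 (X = -9 - 10 = -19)
F(S) = -8 + 9*S (F(S) = -3*(-3)*S - 8 = 9*S - 8 = -8 + 9*S)
R = 19621/2090 (R = -2 + (-131/110 - 239/(-19)) = -2 + (-131*1/110 - 239*(-1/19)) = -2 + (-131/110 + 239/19) = -2 + 23801/2090 = 19621/2090 ≈ 9.3880)
(R + F(-8))² = (19621/2090 + (-8 + 9*(-8)))² = (19621/2090 + (-8 - 72))² = (19621/2090 - 80)² = (-147579/2090)² = 21779561241/4368100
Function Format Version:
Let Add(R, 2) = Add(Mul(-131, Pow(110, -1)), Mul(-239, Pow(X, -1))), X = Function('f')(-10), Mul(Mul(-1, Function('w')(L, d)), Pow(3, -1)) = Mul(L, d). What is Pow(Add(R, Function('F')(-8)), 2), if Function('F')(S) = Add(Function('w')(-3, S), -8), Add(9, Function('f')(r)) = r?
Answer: Rational(21779561241, 4368100) ≈ 4986.0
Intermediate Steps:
Function('f')(r) = Add(-9, r)
Function('w')(L, d) = Mul(-3, L, d) (Function('w')(L, d) = Mul(-3, Mul(L, d)) = Mul(-3, L, d))
X = -19 (X = Add(-9, -10) = -19)
Function('F')(S) = Add(-8, Mul(9, S)) (Function('F')(S) = Add(Mul(-3, -3, S), -8) = Add(Mul(9, S), -8) = Add(-8, Mul(9, S)))
R = Rational(19621, 2090) (R = Add(-2, Add(Mul(-131, Pow(110, -1)), Mul(-239, Pow(-19, -1)))) = Add(-2, Add(Mul(-131, Rational(1, 110)), Mul(-239, Rational(-1, 19)))) = Add(-2, Add(Rational(-131, 110), Rational(239, 19))) = Add(-2, Rational(23801, 2090)) = Rational(19621, 2090) ≈ 9.3880)
Pow(Add(R, Function('F')(-8)), 2) = Pow(Add(Rational(19621, 2090), Add(-8, Mul(9, -8))), 2) = Pow(Add(Rational(19621, 2090), Add(-8, -72)), 2) = Pow(Add(Rational(19621, 2090), -80), 2) = Pow(Rational(-147579, 2090), 2) = Rational(21779561241, 4368100)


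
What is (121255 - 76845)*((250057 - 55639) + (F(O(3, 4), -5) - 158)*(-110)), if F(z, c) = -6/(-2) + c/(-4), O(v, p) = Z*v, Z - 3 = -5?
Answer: 9385187505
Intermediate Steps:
Z = -2 (Z = 3 - 5 = -2)
O(v, p) = -2*v
F(z, c) = 3 - c/4 (F(z, c) = -6*(-½) + c*(-¼) = 3 - c/4)
(121255 - 76845)*((250057 - 55639) + (F(O(3, 4), -5) - 158)*(-110)) = (121255 - 76845)*((250057 - 55639) + ((3 - ¼*(-5)) - 158)*(-110)) = 44410*(194418 + ((3 + 5/4) - 158)*(-110)) = 44410*(194418 + (17/4 - 158)*(-110)) = 44410*(194418 - 615/4*(-110)) = 44410*(194418 + 33825/2) = 44410*(422661/2) = 9385187505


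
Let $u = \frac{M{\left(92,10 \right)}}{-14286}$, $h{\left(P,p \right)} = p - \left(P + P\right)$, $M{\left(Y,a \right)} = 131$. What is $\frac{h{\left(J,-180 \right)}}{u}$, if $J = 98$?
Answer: $\frac{5371536}{131} \approx 41004.0$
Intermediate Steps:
$h{\left(P,p \right)} = p - 2 P$
$u = - \frac{131}{14286}$ ($u = \frac{131}{-14286} = 131 \left(- \frac{1}{14286}\right) = - \frac{131}{14286} \approx -0.0091698$)
$\frac{h{\left(J,-180 \right)}}{u} = \frac{-180 - 196}{- \frac{131}{14286}} = \left(-180 - 196\right) \left(- \frac{14286}{131}\right) = \left(-376\right) \left(- \frac{14286}{131}\right) = \frac{5371536}{131}$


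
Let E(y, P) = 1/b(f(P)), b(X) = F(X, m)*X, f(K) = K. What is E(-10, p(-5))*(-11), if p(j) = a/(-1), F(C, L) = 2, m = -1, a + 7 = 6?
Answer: -11/2 ≈ -5.5000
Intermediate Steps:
a = -1 (a = -7 + 6 = -1)
p(j) = 1 (p(j) = -1/(-1) = -1*(-1) = 1)
b(X) = 2*X
E(y, P) = 1/(2*P)
E(-10, p(-5))*(-11) = ((1/2)/1)*(-11) = ((1/2)*1)*(-11) = (1/2)*(-11) = -11/2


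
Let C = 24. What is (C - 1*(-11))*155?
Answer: 5425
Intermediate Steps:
(C - 1*(-11))*155 = (24 - 1*(-11))*155 = (24 + 11)*155 = 35*155 = 5425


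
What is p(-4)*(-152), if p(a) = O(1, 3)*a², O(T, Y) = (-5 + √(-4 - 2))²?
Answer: -46208 + 24320*I*√6 ≈ -46208.0 + 59572.0*I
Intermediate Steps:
O(T, Y) = (-5 + I*√6)² (O(T, Y) = (-5 + √(-6))² = (-5 + I*√6)²)
p(a) = a²*(5 - I*√6)² (p(a) = (5 - I*√6)²*a² = a²*(5 - I*√6)²)
p(-4)*(-152) = ((-4)²*(5 - I*√6)²)*(-152) = (16*(5 - I*√6)²)*(-152) = -2432*(5 - I*√6)²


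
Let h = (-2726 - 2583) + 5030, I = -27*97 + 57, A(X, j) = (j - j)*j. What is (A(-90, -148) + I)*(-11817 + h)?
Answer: 30989952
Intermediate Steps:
A(X, j) = 0 (A(X, j) = 0*j = 0)
I = -2562 (I = -2619 + 57 = -2562)
h = -279 (h = -5309 + 5030 = -279)
(A(-90, -148) + I)*(-11817 + h) = (0 - 2562)*(-11817 - 279) = -2562*(-12096) = 30989952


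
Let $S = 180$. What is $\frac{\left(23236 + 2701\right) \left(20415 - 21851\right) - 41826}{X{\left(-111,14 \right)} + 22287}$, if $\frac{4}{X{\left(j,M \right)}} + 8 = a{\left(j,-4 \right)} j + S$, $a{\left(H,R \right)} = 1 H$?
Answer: $- \frac{465830963494}{278431495} \approx -1673.1$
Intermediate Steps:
$a{\left(H,R \right)} = H$
$X{\left(j,M \right)} = \frac{4}{172 + j^{2}}$ ($X{\left(j,M \right)} = \frac{4}{-8 + \left(j j + 180\right)} = \frac{4}{-8 + \left(j^{2} + 180\right)} = \frac{4}{-8 + \left(180 + j^{2}\right)} = \frac{4}{172 + j^{2}}$)
$\frac{\left(23236 + 2701\right) \left(20415 - 21851\right) - 41826}{X{\left(-111,14 \right)} + 22287} = \frac{\left(23236 + 2701\right) \left(20415 - 21851\right) - 41826}{\frac{4}{172 + \left(-111\right)^{2}} + 22287} = \frac{25937 \left(-1436\right) - 41826}{\frac{4}{172 + 12321} + 22287} = \frac{-37245532 - 41826}{\frac{4}{12493} + 22287} = - \frac{37287358}{4 \cdot \frac{1}{12493} + 22287} = - \frac{37287358}{\frac{4}{12493} + 22287} = - \frac{37287358}{\frac{278431495}{12493}} = \left(-37287358\right) \frac{12493}{278431495} = - \frac{465830963494}{278431495}$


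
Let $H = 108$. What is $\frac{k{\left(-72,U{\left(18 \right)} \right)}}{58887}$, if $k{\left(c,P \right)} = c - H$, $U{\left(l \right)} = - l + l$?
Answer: $- \frac{20}{6543} \approx -0.0030567$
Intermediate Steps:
$U{\left(l \right)} = 0$
$k{\left(c,P \right)} = -108 + c$ ($k{\left(c,P \right)} = c - 108 = -108 + c$)
$\frac{k{\left(-72,U{\left(18 \right)} \right)}}{58887} = \frac{-108 - 72}{58887} = \left(-180\right) \frac{1}{58887} = - \frac{20}{6543}$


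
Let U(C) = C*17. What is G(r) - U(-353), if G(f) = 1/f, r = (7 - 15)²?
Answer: 384065/64 ≈ 6001.0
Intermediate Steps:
U(C) = 17*C
r = 64 (r = (-8)² = 64)
G(r) - U(-353) = 1/64 - 17*(-353) = 1/64 - 1*(-6001) = 1/64 + 6001 = 384065/64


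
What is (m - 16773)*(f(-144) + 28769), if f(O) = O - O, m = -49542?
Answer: -1907816235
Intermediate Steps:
f(O) = 0
(m - 16773)*(f(-144) + 28769) = (-49542 - 16773)*(0 + 28769) = -66315*28769 = -1907816235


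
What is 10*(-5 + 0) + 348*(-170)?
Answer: -59210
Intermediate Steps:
10*(-5 + 0) + 348*(-170) = 10*(-5) - 59160 = -50 - 59160 = -59210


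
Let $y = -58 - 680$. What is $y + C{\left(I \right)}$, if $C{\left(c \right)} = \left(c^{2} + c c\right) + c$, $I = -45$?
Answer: $3267$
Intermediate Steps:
$y = -738$ ($y = -58 - 680 = -738$)
$C{\left(c \right)} = c + 2 c^{2}$ ($C{\left(c \right)} = \left(c^{2} + c^{2}\right) + c = 2 c^{2} + c = c + 2 c^{2}$)
$y + C{\left(I \right)} = -738 - 45 \left(1 + 2 \left(-45\right)\right) = -738 - 45 \left(1 - 90\right) = -738 - -4005 = -738 + 4005 = 3267$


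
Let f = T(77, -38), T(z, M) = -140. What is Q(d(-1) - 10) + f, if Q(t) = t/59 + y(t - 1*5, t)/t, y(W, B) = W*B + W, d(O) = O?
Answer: -100421/649 ≈ -154.73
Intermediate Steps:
y(W, B) = W + B*W (y(W, B) = B*W + W = W + B*W)
Q(t) = t/59 + (1 + t)*(-5 + t)/t (Q(t) = t/59 + ((t - 1*5)*(1 + t))/t = t*(1/59) + ((t - 5)*(1 + t))/t = t/59 + ((-5 + t)*(1 + t))/t = t/59 + ((1 + t)*(-5 + t))/t = t/59 + (1 + t)*(-5 + t)/t)
f = -140
Q(d(-1) - 10) + f = (-4 - 5/(-1 - 10) + 60*(-1 - 10)/59) - 140 = (-4 - 5/(-11) + (60/59)*(-11)) - 140 = (-4 - 5*(-1/11) - 660/59) - 140 = (-4 + 5/11 - 660/59) - 140 = -9561/649 - 140 = -100421/649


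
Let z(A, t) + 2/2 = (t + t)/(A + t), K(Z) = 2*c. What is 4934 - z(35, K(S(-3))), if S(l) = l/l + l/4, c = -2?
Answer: 152993/31 ≈ 4935.3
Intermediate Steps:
S(l) = 1 + l/4 (S(l) = 1 + l*(¼) = 1 + l/4)
K(Z) = -4 (K(Z) = 2*(-2) = -4)
z(A, t) = -1 + 2*t/(A + t) (z(A, t) = -1 + (t + t)/(A + t) = -1 + (2*t)/(A + t) = -1 + 2*t/(A + t))
4934 - z(35, K(S(-3))) = 4934 - (-4 - 1*35)/(35 - 4) = 4934 - (-4 - 35)/31 = 4934 - (-39)/31 = 4934 - 1*(-39/31) = 4934 + 39/31 = 152993/31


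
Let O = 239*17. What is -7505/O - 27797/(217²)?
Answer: -66620308/27331801 ≈ -2.4375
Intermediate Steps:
O = 4063
-7505/O - 27797/(217²) = -7505/4063 - 27797/(217²) = -7505*1/4063 - 27797/47089 = -7505/4063 - 27797*1/47089 = -7505/4063 - 3971/6727 = -66620308/27331801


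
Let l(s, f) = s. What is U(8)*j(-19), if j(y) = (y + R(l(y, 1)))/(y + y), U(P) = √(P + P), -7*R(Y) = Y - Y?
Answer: 2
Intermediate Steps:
R(Y) = 0 (R(Y) = -(Y - Y)/7 = -⅐*0 = 0)
U(P) = √2*√P (U(P) = √(2*P) = √2*√P)
j(y) = ½ (j(y) = (y + 0)/(y + y) = y/((2*y)) = y*(1/(2*y)) = ½)
U(8)*j(-19) = (√2*√8)*(½) = (√2*(2*√2))*(½) = 4*(½) = 2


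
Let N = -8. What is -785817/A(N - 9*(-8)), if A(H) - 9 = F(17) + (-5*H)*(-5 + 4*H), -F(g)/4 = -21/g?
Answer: 13358889/1365203 ≈ 9.7853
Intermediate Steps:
F(g) = 84/g (F(g) = -(-84)/g = 84/g)
A(H) = 237/17 - 5*H*(-5 + 4*H) (A(H) = 9 + (84/17 + (-5*H)*(-5 + 4*H)) = 9 + (84*(1/17) - 5*H*(-5 + 4*H)) = 9 + (84/17 - 5*H*(-5 + 4*H)) = 237/17 - 5*H*(-5 + 4*H))
-785817/A(N - 9*(-8)) = -785817/(237/17 - 20*(-8 - 9*(-8))² + 25*(-8 - 9*(-8))) = -785817/(237/17 - 20*(-8 + 72)² + 25*(-8 + 72)) = -785817/(237/17 - 20*64² + 25*64) = -785817/(237/17 - 20*4096 + 1600) = -785817/(237/17 - 81920 + 1600) = -785817/(-1365203/17) = -785817*(-17/1365203) = 13358889/1365203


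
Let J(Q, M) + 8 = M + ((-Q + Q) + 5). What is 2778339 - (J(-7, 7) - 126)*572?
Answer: 2848123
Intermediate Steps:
J(Q, M) = -3 + M (J(Q, M) = -8 + (M + ((-Q + Q) + 5)) = -8 + (M + (0 + 5)) = -8 + (M + 5) = -8 + (5 + M) = -3 + M)
2778339 - (J(-7, 7) - 126)*572 = 2778339 - ((-3 + 7) - 126)*572 = 2778339 - (4 - 126)*572 = 2778339 - (-122)*572 = 2778339 - 1*(-69784) = 2778339 + 69784 = 2848123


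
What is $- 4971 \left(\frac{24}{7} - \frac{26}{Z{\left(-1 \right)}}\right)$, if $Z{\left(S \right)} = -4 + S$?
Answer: $- \frac{1501242}{35} \approx -42893.0$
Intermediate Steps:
$- 4971 \left(\frac{24}{7} - \frac{26}{Z{\left(-1 \right)}}\right) = - 4971 \left(\frac{24}{7} - \frac{26}{-4 - 1}\right) = - 4971 \left(24 \cdot \frac{1}{7} - \frac{26}{-5}\right) = - 4971 \left(\frac{24}{7} - - \frac{26}{5}\right) = - 4971 \left(\frac{24}{7} + \frac{26}{5}\right) = \left(-4971\right) \frac{302}{35} = - \frac{1501242}{35}$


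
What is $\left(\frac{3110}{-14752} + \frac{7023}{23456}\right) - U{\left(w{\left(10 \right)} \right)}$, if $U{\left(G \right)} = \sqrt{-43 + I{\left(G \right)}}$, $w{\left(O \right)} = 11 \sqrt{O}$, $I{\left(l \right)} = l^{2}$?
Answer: $\frac{957973}{10813216} - \sqrt{1167} \approx -34.073$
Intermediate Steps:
$U{\left(G \right)} = \sqrt{-43 + G^{2}}$
$\left(\frac{3110}{-14752} + \frac{7023}{23456}\right) - U{\left(w{\left(10 \right)} \right)} = \left(\frac{3110}{-14752} + \frac{7023}{23456}\right) - \sqrt{-43 + \left(11 \sqrt{10}\right)^{2}} = \left(3110 \left(- \frac{1}{14752}\right) + 7023 \cdot \frac{1}{23456}\right) - \sqrt{-43 + 1210} = \left(- \frac{1555}{7376} + \frac{7023}{23456}\right) - \sqrt{1167} = \frac{957973}{10813216} - \sqrt{1167}$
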